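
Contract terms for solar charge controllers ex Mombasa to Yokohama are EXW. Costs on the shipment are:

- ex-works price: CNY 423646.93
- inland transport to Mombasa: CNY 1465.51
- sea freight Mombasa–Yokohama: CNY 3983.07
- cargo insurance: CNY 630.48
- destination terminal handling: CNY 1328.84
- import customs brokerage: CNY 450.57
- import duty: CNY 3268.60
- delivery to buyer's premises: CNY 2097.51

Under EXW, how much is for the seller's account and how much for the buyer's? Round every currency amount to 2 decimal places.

Seller: CNY 423646.93; buyer: CNY 13224.58

EXW: the seller makes goods available at their premises; the buyer bears all onward costs.
Seller's account: goods 423646.93 = 423646.93
Buyer's account: inland to port 1465.51 + freight 3983.07 + insurance 630.48 + destination terminal 1328.84 + brokerage 450.57 + duty 3268.60 + delivery 2097.51 = 13224.58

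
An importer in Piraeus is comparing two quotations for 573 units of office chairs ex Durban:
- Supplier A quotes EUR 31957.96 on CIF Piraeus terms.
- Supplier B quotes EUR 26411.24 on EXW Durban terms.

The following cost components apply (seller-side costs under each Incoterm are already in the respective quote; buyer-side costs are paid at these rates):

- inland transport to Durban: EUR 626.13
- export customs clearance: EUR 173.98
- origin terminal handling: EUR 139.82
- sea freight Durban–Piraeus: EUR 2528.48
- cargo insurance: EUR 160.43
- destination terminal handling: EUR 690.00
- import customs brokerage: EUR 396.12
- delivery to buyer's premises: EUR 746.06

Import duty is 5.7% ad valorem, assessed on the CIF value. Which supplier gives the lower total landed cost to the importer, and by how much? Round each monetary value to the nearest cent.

Supplier B is cheaper by EUR 2027.20

Supplier A (CIF):
The CIF price already equals the CIF value: 31957.96
Import duty = 31957.96 × 5.7% = 1821.60
Buyer bears (A): 690.00 + 396.12 + 746.06 = 1832.18
Landed cost (A) = invoice 31957.96 + 1832.18 + duty 1821.60 = 35611.74
Supplier B (EXW):
CIF value = EXW price + inland to port + export clearance + origin terminal + freight + insurance = 26411.24 + 626.13 + 173.98 + 139.82 + 2528.48 + 160.43 = 30040.08
Import duty = 30040.08 × 5.7% = 1712.28
Buyer bears (B): 626.13 + 173.98 + 139.82 + 2528.48 + 160.43 + 690.00 + 396.12 + 746.06 = 5461.02
Landed cost (B) = invoice 26411.24 + 5461.02 + duty 1712.28 = 33584.54
Difference = |35611.74 − 33584.54| = 2027.20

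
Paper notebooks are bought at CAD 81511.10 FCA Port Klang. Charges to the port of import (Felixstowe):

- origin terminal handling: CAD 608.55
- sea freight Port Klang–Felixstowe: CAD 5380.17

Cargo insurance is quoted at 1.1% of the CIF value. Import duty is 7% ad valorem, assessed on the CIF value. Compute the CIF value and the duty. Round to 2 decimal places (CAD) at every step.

CIF value: CAD 88473.02; import duty: CAD 6193.11

Let C be the CIF value. C = FCA price + pre-shipment costs + freight + 1.1% × C
C − 1.1% × C = 81511.10 + 608.55 + 5380.17
0.989 × C = 87499.82
C = 87499.82 / 0.989 = 88473.02
Insurance premium = 1.1% × 88473.02 = 973.20
Import duty = 88473.02 × 7% = 6193.11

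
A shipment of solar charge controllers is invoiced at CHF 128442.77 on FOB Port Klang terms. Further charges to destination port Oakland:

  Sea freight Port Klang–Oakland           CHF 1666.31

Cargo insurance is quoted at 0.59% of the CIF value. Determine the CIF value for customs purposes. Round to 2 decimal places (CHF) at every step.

CIF value: CHF 130881.28

Let C be the CIF value. C = FOB price + freight + 0.59% × C
C − 0.59% × C = 128442.77 + 1666.31
0.9941 × C = 130109.08
C = 130109.08 / 0.9941 = 130881.28
Insurance premium = 0.59% × 130881.28 = 772.20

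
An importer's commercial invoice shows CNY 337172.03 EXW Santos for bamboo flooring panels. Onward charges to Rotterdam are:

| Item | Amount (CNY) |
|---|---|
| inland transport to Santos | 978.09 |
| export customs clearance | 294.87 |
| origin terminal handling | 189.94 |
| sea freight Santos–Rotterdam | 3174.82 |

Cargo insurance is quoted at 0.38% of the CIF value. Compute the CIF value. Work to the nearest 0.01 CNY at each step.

Let C be the CIF value. C = EXW price + pre-shipment costs + freight + 0.38% × C
C − 0.38% × C = 337172.03 + 978.09 + 294.87 + 189.94 + 3174.82
0.9962 × C = 341809.75
C = 341809.75 / 0.9962 = 343113.58
Insurance premium = 0.38% × 343113.58 = 1303.83

CIF value: CNY 343113.58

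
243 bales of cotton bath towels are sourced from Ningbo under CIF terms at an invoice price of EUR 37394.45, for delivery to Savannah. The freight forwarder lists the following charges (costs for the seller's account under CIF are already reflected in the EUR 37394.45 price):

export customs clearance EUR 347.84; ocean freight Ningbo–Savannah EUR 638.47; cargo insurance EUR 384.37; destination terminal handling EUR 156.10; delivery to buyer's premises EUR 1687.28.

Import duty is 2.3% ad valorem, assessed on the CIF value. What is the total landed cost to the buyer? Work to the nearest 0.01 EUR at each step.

CIF: the seller pays costs through ocean freight and marine insurance to the destination port.
Already in the invoice (seller's account under CIF): export clearance, freight, insurance — exclude.
The CIF price already equals the CIF value: 37394.45
Import duty = 37394.45 × 2.3% = 860.07
Buyer bears: destination terminal 156.10 + delivery 1687.28 + duty 860.07 = 2703.45
Landed cost = invoice 37394.45 + 2703.45 = 40097.90

Total landed cost: EUR 40097.90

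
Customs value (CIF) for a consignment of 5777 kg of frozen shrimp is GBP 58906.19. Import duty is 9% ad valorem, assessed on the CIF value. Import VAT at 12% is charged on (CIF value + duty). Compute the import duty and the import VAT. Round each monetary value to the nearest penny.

Import duty = 58906.19 × 9% = 5301.56
VAT base = CIF + duty = 58906.19 + 5301.56 = 64207.75
Import VAT = 64207.75 × 12% = 7704.93

Import duty: GBP 5301.56; import VAT: GBP 7704.93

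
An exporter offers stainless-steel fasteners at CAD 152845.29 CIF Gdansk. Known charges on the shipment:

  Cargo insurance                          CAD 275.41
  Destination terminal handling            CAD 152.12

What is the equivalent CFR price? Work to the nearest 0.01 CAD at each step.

CFR price: CAD 152569.88

Not relevant to the conversion: destination terminal — on the buyer under both terms; not part of either seller's price.
From CIF to CFR, the seller no longer bears: insurance.
CFR price = 152845.29 − 275.41 = 152569.88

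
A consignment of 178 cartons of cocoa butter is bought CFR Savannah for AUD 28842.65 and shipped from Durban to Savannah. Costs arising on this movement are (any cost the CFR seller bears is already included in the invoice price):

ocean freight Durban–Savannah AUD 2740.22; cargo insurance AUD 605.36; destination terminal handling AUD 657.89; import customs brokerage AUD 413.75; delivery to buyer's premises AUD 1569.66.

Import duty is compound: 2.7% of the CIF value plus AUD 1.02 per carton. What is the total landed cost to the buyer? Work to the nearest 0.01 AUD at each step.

Total landed cost: AUD 33065.97

CFR: the seller pays costs through ocean freight to the destination port, but not insurance.
Already in the invoice (seller's account under CFR): freight — exclude.
CIF value = CFR price + insurance = 28842.65 + 605.36 = 29448.01
Ad valorem component: 29448.01 × 2.7% = 795.10
Specific component: 178 × 1.02 = 181.56
Import duty = 795.10 + 181.56 = 976.66
Buyer bears: insurance 605.36 + destination terminal 657.89 + brokerage 413.75 + delivery 1569.66 + duty 976.66 = 4223.32
Landed cost = invoice 28842.65 + 4223.32 = 33065.97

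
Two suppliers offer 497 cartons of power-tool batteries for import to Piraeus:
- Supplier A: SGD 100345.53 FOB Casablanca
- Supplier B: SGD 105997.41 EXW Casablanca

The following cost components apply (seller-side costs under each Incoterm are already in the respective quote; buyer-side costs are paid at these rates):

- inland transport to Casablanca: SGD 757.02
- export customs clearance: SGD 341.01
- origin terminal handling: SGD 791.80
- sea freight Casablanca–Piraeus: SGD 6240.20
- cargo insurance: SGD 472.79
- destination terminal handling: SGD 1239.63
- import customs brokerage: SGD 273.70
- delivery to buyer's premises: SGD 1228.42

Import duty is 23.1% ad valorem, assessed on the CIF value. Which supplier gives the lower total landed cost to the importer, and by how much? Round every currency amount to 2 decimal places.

Supplier A (FOB):
CIF value = FOB price + freight + insurance = 100345.53 + 6240.20 + 472.79 = 107058.52
Import duty = 107058.52 × 23.1% = 24730.52
Buyer bears (A): 6240.20 + 472.79 + 1239.63 + 273.70 + 1228.42 = 9454.74
Landed cost (A) = invoice 100345.53 + 9454.74 + duty 24730.52 = 134530.79
Supplier B (EXW):
CIF value = EXW price + inland to port + export clearance + origin terminal + freight + insurance = 105997.41 + 757.02 + 341.01 + 791.80 + 6240.20 + 472.79 = 114600.23
Import duty = 114600.23 × 23.1% = 26472.65
Buyer bears (B): 757.02 + 341.01 + 791.80 + 6240.20 + 472.79 + 1239.63 + 273.70 + 1228.42 = 11344.57
Landed cost (B) = invoice 105997.41 + 11344.57 + duty 26472.65 = 143814.63
Difference = |134530.79 − 143814.63| = 9283.84

Supplier A is cheaper by SGD 9283.84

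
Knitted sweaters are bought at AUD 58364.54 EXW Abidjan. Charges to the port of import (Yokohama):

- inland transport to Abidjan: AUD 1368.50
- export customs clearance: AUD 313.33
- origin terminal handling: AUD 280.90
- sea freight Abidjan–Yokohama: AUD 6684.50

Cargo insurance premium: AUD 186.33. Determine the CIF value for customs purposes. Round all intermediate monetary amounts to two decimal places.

CIF value: AUD 67198.10

CIF = EXW price + pre-shipment costs + freight + insurance
CIF = 58364.54 + 1368.50 + 313.33 + 280.90 + 6684.50 + 186.33 = 67198.10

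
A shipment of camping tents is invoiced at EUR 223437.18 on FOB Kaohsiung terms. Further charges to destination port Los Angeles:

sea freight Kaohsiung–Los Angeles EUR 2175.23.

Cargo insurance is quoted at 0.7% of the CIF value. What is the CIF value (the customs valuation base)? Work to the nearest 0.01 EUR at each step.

Let C be the CIF value. C = FOB price + freight + 0.7% × C
C − 0.7% × C = 223437.18 + 2175.23
0.993 × C = 225612.41
C = 225612.41 / 0.993 = 227202.83
Insurance premium = 0.7% × 227202.83 = 1590.42

CIF value: EUR 227202.83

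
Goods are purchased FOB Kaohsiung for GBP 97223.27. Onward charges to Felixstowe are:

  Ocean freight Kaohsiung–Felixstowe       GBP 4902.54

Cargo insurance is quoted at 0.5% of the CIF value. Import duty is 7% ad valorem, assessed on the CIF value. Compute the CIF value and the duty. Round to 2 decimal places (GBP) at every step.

Let C be the CIF value. C = FOB price + freight + 0.5% × C
C − 0.5% × C = 97223.27 + 4902.54
0.995 × C = 102125.81
C = 102125.81 / 0.995 = 102639.01
Insurance premium = 0.5% × 102639.01 = 513.20
Import duty = 102639.01 × 7% = 7184.73

CIF value: GBP 102639.01; import duty: GBP 7184.73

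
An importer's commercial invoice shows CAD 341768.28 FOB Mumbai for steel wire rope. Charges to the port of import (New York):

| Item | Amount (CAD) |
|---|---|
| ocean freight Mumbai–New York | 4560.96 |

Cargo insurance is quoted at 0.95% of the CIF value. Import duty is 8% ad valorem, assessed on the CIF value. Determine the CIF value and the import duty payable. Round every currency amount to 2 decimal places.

Let C be the CIF value. C = FOB price + freight + 0.95% × C
C − 0.95% × C = 341768.28 + 4560.96
0.9905 × C = 346329.24
C = 346329.24 / 0.9905 = 349650.92
Insurance premium = 0.95% × 349650.92 = 3321.68
Import duty = 349650.92 × 8% = 27972.07

CIF value: CAD 349650.92; import duty: CAD 27972.07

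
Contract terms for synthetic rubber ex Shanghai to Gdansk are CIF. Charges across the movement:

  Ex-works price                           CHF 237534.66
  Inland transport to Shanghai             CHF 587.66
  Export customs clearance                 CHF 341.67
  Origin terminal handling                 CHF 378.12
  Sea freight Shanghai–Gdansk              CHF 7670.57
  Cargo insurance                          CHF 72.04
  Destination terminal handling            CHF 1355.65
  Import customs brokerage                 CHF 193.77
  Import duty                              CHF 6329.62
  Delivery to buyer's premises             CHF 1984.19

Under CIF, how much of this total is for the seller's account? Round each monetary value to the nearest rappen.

CIF: the seller pays costs through ocean freight and marine insurance to the destination port.
Seller's account: goods 237534.66 + inland to port 587.66 + export clearance 341.67 + origin terminal 378.12 + freight 7670.57 + insurance 72.04 = 246584.72
Buyer's account: destination terminal 1355.65 + brokerage 193.77 + duty 6329.62 + delivery 1984.19 = 9863.23

Seller's account: CHF 246584.72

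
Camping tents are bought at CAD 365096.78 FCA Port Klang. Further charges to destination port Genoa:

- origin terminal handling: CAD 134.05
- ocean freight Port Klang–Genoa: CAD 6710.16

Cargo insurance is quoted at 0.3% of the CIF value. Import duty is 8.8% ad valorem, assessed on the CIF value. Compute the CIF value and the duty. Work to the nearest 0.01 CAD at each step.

CIF value: CAD 373060.17; import duty: CAD 32829.29

Let C be the CIF value. C = FCA price + pre-shipment costs + freight + 0.3% × C
C − 0.3% × C = 365096.78 + 134.05 + 6710.16
0.997 × C = 371940.99
C = 371940.99 / 0.997 = 373060.17
Insurance premium = 0.3% × 373060.17 = 1119.18
Import duty = 373060.17 × 8.8% = 32829.29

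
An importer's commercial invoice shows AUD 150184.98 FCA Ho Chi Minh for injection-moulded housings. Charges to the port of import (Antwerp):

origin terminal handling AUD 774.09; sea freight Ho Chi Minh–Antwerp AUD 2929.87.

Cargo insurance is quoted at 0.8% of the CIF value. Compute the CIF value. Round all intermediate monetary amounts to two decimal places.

CIF value: AUD 155129.98

Let C be the CIF value. C = FCA price + pre-shipment costs + freight + 0.8% × C
C − 0.8% × C = 150184.98 + 774.09 + 2929.87
0.992 × C = 153888.94
C = 153888.94 / 0.992 = 155129.98
Insurance premium = 0.8% × 155129.98 = 1241.04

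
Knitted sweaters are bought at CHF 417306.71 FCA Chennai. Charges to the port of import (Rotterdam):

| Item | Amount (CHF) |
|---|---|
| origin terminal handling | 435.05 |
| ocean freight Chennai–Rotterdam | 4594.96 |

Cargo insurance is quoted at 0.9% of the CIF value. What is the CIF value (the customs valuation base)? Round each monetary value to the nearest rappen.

CIF value: CHF 426172.27

Let C be the CIF value. C = FCA price + pre-shipment costs + freight + 0.9% × C
C − 0.9% × C = 417306.71 + 435.05 + 4594.96
0.991 × C = 422336.72
C = 422336.72 / 0.991 = 426172.27
Insurance premium = 0.9% × 426172.27 = 3835.55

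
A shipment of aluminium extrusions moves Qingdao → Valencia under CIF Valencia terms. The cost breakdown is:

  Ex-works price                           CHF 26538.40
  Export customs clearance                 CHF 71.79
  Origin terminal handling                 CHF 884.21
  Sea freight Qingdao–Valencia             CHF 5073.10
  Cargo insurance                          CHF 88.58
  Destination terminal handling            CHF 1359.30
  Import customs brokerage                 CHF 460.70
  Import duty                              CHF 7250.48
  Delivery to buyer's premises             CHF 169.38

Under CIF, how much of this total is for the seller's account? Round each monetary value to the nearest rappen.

CIF: the seller pays costs through ocean freight and marine insurance to the destination port.
Seller's account: goods 26538.40 + export clearance 71.79 + origin terminal 884.21 + freight 5073.10 + insurance 88.58 = 32656.08
Buyer's account: destination terminal 1359.30 + brokerage 460.70 + duty 7250.48 + delivery 169.38 = 9239.86

Seller's account: CHF 32656.08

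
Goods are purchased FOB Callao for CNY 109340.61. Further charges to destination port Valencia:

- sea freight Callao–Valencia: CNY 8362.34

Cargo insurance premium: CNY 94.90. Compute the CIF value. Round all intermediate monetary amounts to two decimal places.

CIF value: CNY 117797.85

CIF = FOB price + freight + insurance
CIF = 109340.61 + 8362.34 + 94.90 = 117797.85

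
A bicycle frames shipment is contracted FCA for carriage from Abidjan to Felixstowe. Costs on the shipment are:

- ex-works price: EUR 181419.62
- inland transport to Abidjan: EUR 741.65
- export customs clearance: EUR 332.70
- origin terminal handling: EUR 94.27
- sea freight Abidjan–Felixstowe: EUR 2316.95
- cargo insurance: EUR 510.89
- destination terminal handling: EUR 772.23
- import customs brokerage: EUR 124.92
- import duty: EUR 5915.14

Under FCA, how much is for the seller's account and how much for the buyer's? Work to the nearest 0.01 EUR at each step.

FCA: the seller delivers export-cleared goods to the carrier; the buyer bears costs from that point.
Seller's account: goods 181419.62 + inland to port 741.65 + export clearance 332.70 = 182493.97
Buyer's account: origin terminal 94.27 + freight 2316.95 + insurance 510.89 + destination terminal 772.23 + brokerage 124.92 + duty 5915.14 = 9734.40

Seller: EUR 182493.97; buyer: EUR 9734.40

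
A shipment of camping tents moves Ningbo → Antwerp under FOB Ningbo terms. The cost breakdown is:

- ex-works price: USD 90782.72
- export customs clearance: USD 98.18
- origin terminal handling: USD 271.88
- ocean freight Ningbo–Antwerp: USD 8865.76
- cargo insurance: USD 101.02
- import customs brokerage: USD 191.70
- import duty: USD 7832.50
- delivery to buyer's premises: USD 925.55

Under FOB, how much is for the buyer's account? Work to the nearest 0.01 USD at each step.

Buyer's account: USD 17916.53

FOB: the seller bears costs until goods are on board at the origin port; the buyer bears freight, insurance and all costs thereafter.
Seller's account: goods 90782.72 + export clearance 98.18 + origin terminal 271.88 = 91152.78
Buyer's account: freight 8865.76 + insurance 101.02 + brokerage 191.70 + duty 7832.50 + delivery 925.55 = 17916.53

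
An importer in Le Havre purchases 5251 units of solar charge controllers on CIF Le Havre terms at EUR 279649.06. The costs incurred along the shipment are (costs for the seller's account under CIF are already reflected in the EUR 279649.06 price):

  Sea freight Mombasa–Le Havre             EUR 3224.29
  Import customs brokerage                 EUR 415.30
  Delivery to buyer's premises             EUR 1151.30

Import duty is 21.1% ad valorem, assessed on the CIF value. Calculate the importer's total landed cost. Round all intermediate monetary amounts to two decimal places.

Total landed cost: EUR 340221.61

CIF: the seller pays costs through ocean freight and marine insurance to the destination port.
Already in the invoice (seller's account under CIF): freight — exclude.
The CIF price already equals the CIF value: 279649.06
Import duty = 279649.06 × 21.1% = 59005.95
Buyer bears: brokerage 415.30 + delivery 1151.30 + duty 59005.95 = 60572.55
Landed cost = invoice 279649.06 + 60572.55 = 340221.61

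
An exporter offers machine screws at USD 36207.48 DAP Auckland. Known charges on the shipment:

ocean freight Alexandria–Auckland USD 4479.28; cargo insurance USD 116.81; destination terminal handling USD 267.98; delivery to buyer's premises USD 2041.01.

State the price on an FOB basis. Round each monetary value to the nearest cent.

From DAP to FOB, the seller no longer bears: freight, insurance, destination terminal, delivery.
FOB price = 36207.48 − 4479.28 − 116.81 − 267.98 − 2041.01 = 29302.40

FOB price: USD 29302.40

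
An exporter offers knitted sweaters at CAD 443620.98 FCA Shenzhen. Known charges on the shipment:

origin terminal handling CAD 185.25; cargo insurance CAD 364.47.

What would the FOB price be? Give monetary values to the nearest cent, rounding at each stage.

FOB price: CAD 443806.23

Not relevant to the conversion: insurance — on the buyer under both terms; not part of either seller's price.
From FCA to FOB, the seller additionally bears: origin terminal.
FOB price = 443620.98 + 185.25 = 443806.23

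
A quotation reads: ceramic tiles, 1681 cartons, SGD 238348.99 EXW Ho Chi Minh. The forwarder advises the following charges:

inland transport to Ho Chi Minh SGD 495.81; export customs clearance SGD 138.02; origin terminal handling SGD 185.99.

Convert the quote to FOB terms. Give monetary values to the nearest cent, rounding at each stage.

From EXW to FOB, the seller additionally bears: inland to port, export clearance, origin terminal.
FOB price = 238348.99 + 495.81 + 138.02 + 185.99 = 239168.81

FOB price: SGD 239168.81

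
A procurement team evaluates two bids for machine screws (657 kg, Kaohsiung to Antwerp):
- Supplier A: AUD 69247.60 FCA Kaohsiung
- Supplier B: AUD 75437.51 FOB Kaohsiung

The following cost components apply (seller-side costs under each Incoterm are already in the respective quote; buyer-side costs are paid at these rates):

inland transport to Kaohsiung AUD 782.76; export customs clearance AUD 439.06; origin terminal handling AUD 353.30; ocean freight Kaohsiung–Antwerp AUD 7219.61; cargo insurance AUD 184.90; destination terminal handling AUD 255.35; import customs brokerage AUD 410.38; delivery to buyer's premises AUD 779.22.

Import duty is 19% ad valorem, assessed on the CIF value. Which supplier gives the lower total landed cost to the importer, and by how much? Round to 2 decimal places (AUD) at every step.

Supplier A (FCA):
CIF value = FCA price + origin terminal + freight + insurance = 69247.60 + 353.30 + 7219.61 + 184.90 = 77005.41
Import duty = 77005.41 × 19% = 14631.03
Buyer bears (A): 353.30 + 7219.61 + 184.90 + 255.35 + 410.38 + 779.22 = 9202.76
Landed cost (A) = invoice 69247.60 + 9202.76 + duty 14631.03 = 93081.39
Supplier B (FOB):
CIF value = FOB price + freight + insurance = 75437.51 + 7219.61 + 184.90 = 82842.02
Import duty = 82842.02 × 19% = 15739.98
Buyer bears (B): 7219.61 + 184.90 + 255.35 + 410.38 + 779.22 = 8849.46
Landed cost (B) = invoice 75437.51 + 8849.46 + duty 15739.98 = 100026.95
Difference = |93081.39 − 100026.95| = 6945.56

Supplier A is cheaper by AUD 6945.56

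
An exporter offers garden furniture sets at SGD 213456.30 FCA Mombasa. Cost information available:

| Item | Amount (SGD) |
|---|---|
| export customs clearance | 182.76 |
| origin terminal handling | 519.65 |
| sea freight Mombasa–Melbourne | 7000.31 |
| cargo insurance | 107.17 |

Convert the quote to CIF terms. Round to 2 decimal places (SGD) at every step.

CIF price: SGD 221083.43

Not relevant to the conversion: export clearance — on the seller under both FCA and CIF; already in the FCA price and stays in the CIF price.
From FCA to CIF, the seller additionally bears: origin terminal, freight, insurance.
CIF price = 213456.30 + 519.65 + 7000.31 + 107.17 = 221083.43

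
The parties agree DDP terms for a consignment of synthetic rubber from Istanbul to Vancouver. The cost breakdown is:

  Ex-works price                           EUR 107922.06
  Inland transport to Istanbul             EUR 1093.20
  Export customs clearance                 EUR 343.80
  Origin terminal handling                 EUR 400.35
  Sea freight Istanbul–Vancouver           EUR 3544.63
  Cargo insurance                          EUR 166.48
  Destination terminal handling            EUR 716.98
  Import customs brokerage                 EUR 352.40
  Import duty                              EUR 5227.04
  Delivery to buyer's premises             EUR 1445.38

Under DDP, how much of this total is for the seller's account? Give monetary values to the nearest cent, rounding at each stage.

Seller's account: EUR 121212.32

DDP: the seller bears all costs including import duty.
Seller's account: goods 107922.06 + inland to port 1093.20 + export clearance 343.80 + origin terminal 400.35 + freight 3544.63 + insurance 166.48 + destination terminal 716.98 + brokerage 352.40 + duty 5227.04 + delivery 1445.38 = 121212.32
Buyer's account: 0.00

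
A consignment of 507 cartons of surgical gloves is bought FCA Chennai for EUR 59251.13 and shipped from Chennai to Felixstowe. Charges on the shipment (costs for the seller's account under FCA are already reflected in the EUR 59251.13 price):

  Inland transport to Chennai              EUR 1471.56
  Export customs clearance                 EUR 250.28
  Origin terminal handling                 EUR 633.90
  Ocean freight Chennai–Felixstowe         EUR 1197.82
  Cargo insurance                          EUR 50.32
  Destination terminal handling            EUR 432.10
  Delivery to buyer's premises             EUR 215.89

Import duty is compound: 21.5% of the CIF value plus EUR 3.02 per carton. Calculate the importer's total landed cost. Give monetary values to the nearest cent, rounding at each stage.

FCA: the seller delivers export-cleared goods to the carrier; the buyer bears costs from that point.
Already in the invoice (seller's account under FCA): inland to port, export clearance — exclude.
CIF value = FCA price + origin terminal + freight + insurance = 59251.13 + 633.90 + 1197.82 + 50.32 = 61133.17
Ad valorem component: 61133.17 × 21.5% = 13143.63
Specific component: 507 × 3.02 = 1531.14
Import duty = 13143.63 + 1531.14 = 14674.77
Buyer bears: origin terminal 633.90 + freight 1197.82 + insurance 50.32 + destination terminal 432.10 + delivery 215.89 + duty 14674.77 = 17204.80
Landed cost = invoice 59251.13 + 17204.80 = 76455.93

Total landed cost: EUR 76455.93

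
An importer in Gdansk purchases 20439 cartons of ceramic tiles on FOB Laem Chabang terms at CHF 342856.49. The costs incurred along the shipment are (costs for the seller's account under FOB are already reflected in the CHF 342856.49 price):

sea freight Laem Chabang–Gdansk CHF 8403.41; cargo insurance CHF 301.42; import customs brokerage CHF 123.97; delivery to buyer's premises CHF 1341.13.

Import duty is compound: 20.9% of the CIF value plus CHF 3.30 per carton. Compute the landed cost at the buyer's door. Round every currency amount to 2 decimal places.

FOB: the seller bears costs until goods are on board at the origin port; the buyer bears freight, insurance and all costs thereafter.
CIF value = FOB price + freight + insurance = 342856.49 + 8403.41 + 301.42 = 351561.32
Ad valorem component: 351561.32 × 20.9% = 73476.32
Specific component: 20439 × 3.30 = 67448.70
Import duty = 73476.32 + 67448.70 = 140925.02
Buyer bears: freight 8403.41 + insurance 301.42 + brokerage 123.97 + delivery 1341.13 + duty 140925.02 = 151094.95
Landed cost = invoice 342856.49 + 151094.95 = 493951.44

Total landed cost: CHF 493951.44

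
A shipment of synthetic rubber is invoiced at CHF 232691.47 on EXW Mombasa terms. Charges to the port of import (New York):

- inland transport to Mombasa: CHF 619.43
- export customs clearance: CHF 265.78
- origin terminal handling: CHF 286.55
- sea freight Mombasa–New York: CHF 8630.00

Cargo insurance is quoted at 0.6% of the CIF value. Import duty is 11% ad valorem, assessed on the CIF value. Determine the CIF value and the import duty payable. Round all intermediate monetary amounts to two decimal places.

Let C be the CIF value. C = EXW price + pre-shipment costs + freight + 0.6% × C
C − 0.6% × C = 232691.47 + 619.43 + 265.78 + 286.55 + 8630.00
0.994 × C = 242493.23
C = 242493.23 / 0.994 = 243956.97
Insurance premium = 0.6% × 243956.97 = 1463.74
Import duty = 243956.97 × 11% = 26835.27

CIF value: CHF 243956.97; import duty: CHF 26835.27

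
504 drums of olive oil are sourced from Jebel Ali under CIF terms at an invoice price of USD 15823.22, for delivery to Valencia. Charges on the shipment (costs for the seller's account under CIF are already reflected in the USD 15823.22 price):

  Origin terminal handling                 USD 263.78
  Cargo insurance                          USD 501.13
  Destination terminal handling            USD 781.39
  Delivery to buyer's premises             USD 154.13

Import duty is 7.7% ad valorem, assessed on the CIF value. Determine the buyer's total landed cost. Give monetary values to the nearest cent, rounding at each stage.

CIF: the seller pays costs through ocean freight and marine insurance to the destination port.
Already in the invoice (seller's account under CIF): origin terminal, insurance — exclude.
The CIF price already equals the CIF value: 15823.22
Import duty = 15823.22 × 7.7% = 1218.39
Buyer bears: destination terminal 781.39 + delivery 154.13 + duty 1218.39 = 2153.91
Landed cost = invoice 15823.22 + 2153.91 = 17977.13

Total landed cost: USD 17977.13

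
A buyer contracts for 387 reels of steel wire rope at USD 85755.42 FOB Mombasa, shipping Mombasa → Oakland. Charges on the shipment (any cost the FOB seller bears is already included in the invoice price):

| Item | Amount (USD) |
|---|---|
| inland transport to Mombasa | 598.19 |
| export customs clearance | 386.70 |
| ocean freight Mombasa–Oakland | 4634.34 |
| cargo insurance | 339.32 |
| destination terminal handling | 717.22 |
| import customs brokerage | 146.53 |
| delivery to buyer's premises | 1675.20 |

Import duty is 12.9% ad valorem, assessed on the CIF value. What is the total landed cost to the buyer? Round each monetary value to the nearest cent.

FOB: the seller bears costs until goods are on board at the origin port; the buyer bears freight, insurance and all costs thereafter.
Already in the invoice (seller's account under FOB): inland to port, export clearance — exclude.
CIF value = FOB price + freight + insurance = 85755.42 + 4634.34 + 339.32 = 90729.08
Import duty = 90729.08 × 12.9% = 11704.05
Buyer bears: freight 4634.34 + insurance 339.32 + destination terminal 717.22 + brokerage 146.53 + delivery 1675.20 + duty 11704.05 = 19216.66
Landed cost = invoice 85755.42 + 19216.66 = 104972.08

Total landed cost: USD 104972.08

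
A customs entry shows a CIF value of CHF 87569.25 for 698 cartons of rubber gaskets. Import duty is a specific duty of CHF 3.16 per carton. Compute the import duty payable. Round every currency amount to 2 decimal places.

Import duty: CHF 2205.68

Import duty = 698 × 3.16 = 2205.68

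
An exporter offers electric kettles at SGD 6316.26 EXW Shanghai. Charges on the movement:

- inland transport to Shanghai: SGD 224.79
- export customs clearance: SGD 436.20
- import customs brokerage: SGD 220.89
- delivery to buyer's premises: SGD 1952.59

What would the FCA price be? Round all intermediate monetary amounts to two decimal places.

FCA price: SGD 6977.25

Not relevant to the conversion: brokerage, delivery — on the buyer under both terms; not part of either seller's price.
From EXW to FCA, the seller additionally bears: inland to port, export clearance.
FCA price = 6316.26 + 224.79 + 436.20 = 6977.25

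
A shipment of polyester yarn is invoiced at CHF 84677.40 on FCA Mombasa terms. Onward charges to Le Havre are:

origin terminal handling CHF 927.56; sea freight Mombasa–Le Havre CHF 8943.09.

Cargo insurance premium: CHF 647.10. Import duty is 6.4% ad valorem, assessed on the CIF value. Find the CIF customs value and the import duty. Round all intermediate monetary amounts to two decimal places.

CIF value: CHF 95195.15; import duty: CHF 6092.49

CIF = FCA price + pre-shipment costs + freight + insurance
CIF = 84677.40 + 927.56 + 8943.09 + 647.10 = 95195.15
Import duty = 95195.15 × 6.4% = 6092.49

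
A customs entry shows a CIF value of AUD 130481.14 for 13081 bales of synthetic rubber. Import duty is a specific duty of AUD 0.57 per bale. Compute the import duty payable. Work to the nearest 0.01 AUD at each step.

Import duty = 13081 × 0.57 = 7456.17

Import duty: AUD 7456.17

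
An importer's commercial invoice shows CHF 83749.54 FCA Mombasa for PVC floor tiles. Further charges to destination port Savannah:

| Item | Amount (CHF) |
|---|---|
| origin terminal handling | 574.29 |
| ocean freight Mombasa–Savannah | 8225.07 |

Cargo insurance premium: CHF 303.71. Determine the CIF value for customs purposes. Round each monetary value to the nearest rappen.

CIF = FCA price + pre-shipment costs + freight + insurance
CIF = 83749.54 + 574.29 + 8225.07 + 303.71 = 92852.61

CIF value: CHF 92852.61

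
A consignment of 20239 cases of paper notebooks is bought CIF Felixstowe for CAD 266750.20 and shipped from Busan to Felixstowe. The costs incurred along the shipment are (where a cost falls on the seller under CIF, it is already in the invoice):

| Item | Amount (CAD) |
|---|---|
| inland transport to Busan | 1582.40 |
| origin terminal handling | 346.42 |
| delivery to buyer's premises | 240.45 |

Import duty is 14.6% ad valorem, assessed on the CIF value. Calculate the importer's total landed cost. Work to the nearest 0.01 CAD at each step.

CIF: the seller pays costs through ocean freight and marine insurance to the destination port.
Already in the invoice (seller's account under CIF): inland to port, origin terminal — exclude.
The CIF price already equals the CIF value: 266750.20
Import duty = 266750.20 × 14.6% = 38945.53
Buyer bears: delivery 240.45 + duty 38945.53 = 39185.98
Landed cost = invoice 266750.20 + 39185.98 = 305936.18

Total landed cost: CAD 305936.18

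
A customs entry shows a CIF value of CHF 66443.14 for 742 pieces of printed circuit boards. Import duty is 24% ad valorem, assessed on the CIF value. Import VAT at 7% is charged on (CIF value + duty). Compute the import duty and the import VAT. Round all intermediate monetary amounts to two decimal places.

Import duty: CHF 15946.35; import VAT: CHF 5767.26

Import duty = 66443.14 × 24% = 15946.35
VAT base = CIF + duty = 66443.14 + 15946.35 = 82389.49
Import VAT = 82389.49 × 7% = 5767.26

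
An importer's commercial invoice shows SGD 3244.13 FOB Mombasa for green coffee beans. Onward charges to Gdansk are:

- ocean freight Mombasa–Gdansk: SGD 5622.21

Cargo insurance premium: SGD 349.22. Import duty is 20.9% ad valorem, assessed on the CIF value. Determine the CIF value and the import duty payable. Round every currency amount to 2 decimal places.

CIF = FOB price + freight + insurance
CIF = 3244.13 + 5622.21 + 349.22 = 9215.56
Import duty = 9215.56 × 20.9% = 1926.05

CIF value: SGD 9215.56; import duty: SGD 1926.05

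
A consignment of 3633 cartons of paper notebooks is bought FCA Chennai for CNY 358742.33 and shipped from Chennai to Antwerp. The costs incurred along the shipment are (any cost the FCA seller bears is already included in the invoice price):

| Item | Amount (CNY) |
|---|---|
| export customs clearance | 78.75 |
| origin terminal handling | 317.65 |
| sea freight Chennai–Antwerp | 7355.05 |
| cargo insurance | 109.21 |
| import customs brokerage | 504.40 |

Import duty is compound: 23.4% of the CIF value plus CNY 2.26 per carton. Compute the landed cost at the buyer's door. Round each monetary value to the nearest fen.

FCA: the seller delivers export-cleared goods to the carrier; the buyer bears costs from that point.
Already in the invoice (seller's account under FCA): export clearance — exclude.
CIF value = FCA price + origin terminal + freight + insurance = 358742.33 + 317.65 + 7355.05 + 109.21 = 366524.24
Ad valorem component: 366524.24 × 23.4% = 85766.67
Specific component: 3633 × 2.26 = 8210.58
Import duty = 85766.67 + 8210.58 = 93977.25
Buyer bears: origin terminal 317.65 + freight 7355.05 + insurance 109.21 + brokerage 504.40 + duty 93977.25 = 102263.56
Landed cost = invoice 358742.33 + 102263.56 = 461005.89

Total landed cost: CNY 461005.89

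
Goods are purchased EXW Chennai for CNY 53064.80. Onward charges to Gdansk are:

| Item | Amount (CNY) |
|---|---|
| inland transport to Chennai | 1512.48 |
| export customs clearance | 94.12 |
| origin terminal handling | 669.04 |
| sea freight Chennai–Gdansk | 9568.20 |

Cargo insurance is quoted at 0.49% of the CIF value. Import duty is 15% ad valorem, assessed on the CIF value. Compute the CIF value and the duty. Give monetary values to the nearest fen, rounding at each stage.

Let C be the CIF value. C = EXW price + pre-shipment costs + freight + 0.49% × C
C − 0.49% × C = 53064.80 + 1512.48 + 94.12 + 669.04 + 9568.20
0.9951 × C = 64908.64
C = 64908.64 / 0.9951 = 65228.26
Insurance premium = 0.49% × 65228.26 = 319.62
Import duty = 65228.26 × 15% = 9784.24

CIF value: CNY 65228.26; import duty: CNY 9784.24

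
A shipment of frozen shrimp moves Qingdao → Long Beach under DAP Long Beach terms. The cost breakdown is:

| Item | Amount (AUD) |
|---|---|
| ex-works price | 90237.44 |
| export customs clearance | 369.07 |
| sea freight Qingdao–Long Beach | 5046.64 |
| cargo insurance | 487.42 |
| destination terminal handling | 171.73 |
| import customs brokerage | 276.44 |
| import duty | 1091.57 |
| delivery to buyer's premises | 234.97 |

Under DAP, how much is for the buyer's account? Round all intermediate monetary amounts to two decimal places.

Buyer's account: AUD 1368.01

DAP: the seller bears all costs to the named destination except import duty and clearance.
Seller's account: goods 90237.44 + export clearance 369.07 + freight 5046.64 + insurance 487.42 + destination terminal 171.73 + delivery 234.97 = 96547.27
Buyer's account: brokerage 276.44 + duty 1091.57 = 1368.01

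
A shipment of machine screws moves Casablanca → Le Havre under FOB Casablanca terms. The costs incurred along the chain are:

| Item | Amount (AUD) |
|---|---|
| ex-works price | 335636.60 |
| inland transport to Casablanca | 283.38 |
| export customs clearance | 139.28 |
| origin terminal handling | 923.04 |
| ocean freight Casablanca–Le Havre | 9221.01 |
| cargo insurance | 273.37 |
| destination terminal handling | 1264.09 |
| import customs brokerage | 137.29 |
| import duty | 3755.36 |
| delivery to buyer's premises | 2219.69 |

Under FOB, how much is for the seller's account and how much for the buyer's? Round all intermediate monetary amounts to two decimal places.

Seller: AUD 336982.30; buyer: AUD 16870.81

FOB: the seller bears costs until goods are on board at the origin port; the buyer bears freight, insurance and all costs thereafter.
Seller's account: goods 335636.60 + inland to port 283.38 + export clearance 139.28 + origin terminal 923.04 = 336982.30
Buyer's account: freight 9221.01 + insurance 273.37 + destination terminal 1264.09 + brokerage 137.29 + duty 3755.36 + delivery 2219.69 = 16870.81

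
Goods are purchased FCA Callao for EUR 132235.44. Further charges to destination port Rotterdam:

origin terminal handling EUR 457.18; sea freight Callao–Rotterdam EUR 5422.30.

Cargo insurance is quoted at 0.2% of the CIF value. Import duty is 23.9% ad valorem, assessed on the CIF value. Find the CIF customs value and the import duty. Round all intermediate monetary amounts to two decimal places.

Let C be the CIF value. C = FCA price + pre-shipment costs + freight + 0.2% × C
C − 0.2% × C = 132235.44 + 457.18 + 5422.30
0.998 × C = 138114.92
C = 138114.92 / 0.998 = 138391.70
Insurance premium = 0.2% × 138391.70 = 276.78
Import duty = 138391.70 × 23.9% = 33075.62

CIF value: EUR 138391.70; import duty: EUR 33075.62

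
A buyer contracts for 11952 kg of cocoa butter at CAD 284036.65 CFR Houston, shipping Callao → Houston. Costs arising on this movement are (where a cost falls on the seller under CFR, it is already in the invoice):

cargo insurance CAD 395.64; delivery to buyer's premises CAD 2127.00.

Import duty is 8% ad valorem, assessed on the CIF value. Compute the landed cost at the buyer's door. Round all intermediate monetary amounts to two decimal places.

CFR: the seller pays costs through ocean freight to the destination port, but not insurance.
CIF value = CFR price + insurance = 284036.65 + 395.64 = 284432.29
Import duty = 284432.29 × 8% = 22754.58
Buyer bears: insurance 395.64 + delivery 2127.00 + duty 22754.58 = 25277.22
Landed cost = invoice 284036.65 + 25277.22 = 309313.87

Total landed cost: CAD 309313.87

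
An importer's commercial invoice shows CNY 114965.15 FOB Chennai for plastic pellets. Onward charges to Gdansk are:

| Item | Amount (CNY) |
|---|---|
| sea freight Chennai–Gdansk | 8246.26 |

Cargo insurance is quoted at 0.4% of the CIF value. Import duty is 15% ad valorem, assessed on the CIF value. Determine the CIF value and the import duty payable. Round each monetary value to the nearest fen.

CIF value: CNY 123706.23; import duty: CNY 18555.93

Let C be the CIF value. C = FOB price + freight + 0.4% × C
C − 0.4% × C = 114965.15 + 8246.26
0.996 × C = 123211.41
C = 123211.41 / 0.996 = 123706.23
Insurance premium = 0.4% × 123706.23 = 494.82
Import duty = 123706.23 × 15% = 18555.93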